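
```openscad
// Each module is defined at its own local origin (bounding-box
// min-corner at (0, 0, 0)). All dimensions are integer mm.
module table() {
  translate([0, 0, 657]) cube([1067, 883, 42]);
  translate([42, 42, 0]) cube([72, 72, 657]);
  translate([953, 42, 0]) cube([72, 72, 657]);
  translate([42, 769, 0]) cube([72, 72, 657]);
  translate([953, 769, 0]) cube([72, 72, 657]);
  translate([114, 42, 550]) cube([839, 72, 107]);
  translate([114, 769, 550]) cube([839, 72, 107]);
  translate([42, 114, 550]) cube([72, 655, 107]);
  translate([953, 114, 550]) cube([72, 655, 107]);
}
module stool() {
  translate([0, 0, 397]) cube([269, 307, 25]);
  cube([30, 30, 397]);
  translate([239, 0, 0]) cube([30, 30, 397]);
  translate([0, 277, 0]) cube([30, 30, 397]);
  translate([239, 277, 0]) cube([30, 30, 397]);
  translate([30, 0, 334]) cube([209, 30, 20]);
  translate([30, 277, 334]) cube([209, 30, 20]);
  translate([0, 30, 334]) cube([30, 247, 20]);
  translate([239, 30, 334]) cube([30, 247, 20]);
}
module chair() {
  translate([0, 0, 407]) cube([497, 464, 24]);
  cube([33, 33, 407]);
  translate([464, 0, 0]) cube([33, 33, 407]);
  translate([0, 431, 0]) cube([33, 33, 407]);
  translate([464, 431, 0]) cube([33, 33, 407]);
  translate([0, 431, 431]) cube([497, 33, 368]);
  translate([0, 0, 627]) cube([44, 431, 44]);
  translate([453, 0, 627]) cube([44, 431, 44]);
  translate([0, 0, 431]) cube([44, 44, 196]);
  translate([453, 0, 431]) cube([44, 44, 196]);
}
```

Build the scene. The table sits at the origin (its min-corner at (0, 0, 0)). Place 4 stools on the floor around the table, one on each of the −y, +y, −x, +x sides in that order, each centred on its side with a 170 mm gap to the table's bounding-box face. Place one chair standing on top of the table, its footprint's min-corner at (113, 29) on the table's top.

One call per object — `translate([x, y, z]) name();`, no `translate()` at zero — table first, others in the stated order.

table();
translate([399, -477, 0]) stool();
translate([399, 1053, 0]) stool();
translate([-439, 288, 0]) stool();
translate([1237, 288, 0]) stool();
translate([113, 29, 699]) chair();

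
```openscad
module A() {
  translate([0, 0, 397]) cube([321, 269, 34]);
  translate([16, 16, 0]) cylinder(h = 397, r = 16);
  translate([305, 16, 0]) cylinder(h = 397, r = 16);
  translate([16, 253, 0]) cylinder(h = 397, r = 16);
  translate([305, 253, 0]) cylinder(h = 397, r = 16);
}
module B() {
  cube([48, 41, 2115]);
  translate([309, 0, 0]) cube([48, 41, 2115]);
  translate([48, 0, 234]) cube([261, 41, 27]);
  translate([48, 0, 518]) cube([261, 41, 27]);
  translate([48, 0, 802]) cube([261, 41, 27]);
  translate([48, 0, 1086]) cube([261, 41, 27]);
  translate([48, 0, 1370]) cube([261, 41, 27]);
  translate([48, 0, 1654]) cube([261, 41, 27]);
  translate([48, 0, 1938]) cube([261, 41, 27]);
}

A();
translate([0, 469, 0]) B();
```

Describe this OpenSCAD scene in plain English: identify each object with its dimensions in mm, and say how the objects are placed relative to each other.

A is a four-legged stool. The seat is a 321×269×34 mm slab whose top surface is at z = 431 mm; four round legs, each 32 mm in diameter, run from the floor (z = 0) to the underside of the seat, each leg's axis is inset half a diameter from the nearest pair of seat edges (so the leg's bounding box is flush with the corner).

B is a straight ladder. Two 48×41 mm vertical rails, 2115 mm tall, stand 357 mm apart (outside-to-outside) with their front faces coplanar on the −y side. 7 rungs, each 41 mm deep and 27 mm tall, span between the inner faces of the rails, front faces flush with the rails. The lowest rung's underside is at z = 234 mm and rungs are spaced 284 mm apart (underside to underside).

The ladder is on the floor beside the stool on its +y side.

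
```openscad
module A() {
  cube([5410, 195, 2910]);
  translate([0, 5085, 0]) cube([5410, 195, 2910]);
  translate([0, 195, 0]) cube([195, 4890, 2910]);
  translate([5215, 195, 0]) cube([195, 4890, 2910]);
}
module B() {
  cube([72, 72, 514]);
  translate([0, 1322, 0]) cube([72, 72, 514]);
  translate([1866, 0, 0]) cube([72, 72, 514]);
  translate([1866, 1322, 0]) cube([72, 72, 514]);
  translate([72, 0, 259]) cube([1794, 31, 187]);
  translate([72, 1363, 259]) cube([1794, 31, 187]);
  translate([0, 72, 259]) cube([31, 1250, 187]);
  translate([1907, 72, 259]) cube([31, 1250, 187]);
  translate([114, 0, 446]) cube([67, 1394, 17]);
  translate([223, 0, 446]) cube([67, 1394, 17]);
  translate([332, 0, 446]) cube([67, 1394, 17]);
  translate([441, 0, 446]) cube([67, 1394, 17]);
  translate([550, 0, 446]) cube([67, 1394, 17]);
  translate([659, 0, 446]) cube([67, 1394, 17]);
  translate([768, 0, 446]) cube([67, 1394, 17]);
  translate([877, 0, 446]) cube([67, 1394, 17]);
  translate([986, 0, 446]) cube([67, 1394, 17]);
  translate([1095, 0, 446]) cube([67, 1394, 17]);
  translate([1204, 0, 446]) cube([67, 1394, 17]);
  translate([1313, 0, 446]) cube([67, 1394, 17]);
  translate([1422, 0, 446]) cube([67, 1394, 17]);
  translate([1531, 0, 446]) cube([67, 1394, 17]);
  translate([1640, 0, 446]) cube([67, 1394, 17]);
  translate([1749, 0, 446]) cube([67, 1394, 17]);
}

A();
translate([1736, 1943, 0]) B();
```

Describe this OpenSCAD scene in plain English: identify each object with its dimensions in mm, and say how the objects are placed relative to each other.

A is a box-shaped house frame (walls only): outside footprint 5410×5280 mm, wall height 2910 mm, wall thickness 195 mm. The two y-facing walls run the full x-width; the two x-facing walls fit between the inner faces of the y-facing walls.

B is a bed frame 1938 mm long (x) by 1394 mm wide (y). Four 72×72 mm corner posts, 514 mm tall, at the corners of the footprint. Four rails of 31 mm thickness and 187 mm height run between adjacent posts with their undersides at z = 259 mm, their outer faces flush with the outside of the frame (the two x-running rails run between the posts' inner faces; the two y-running rails run between the posts' inner faces). 16 slats, each 67 mm wide (x) and 17 mm thick, lie across the top of the two x-running rails, running the full 1394 mm width of the frame in y; the slats are evenly spaced along x between the inner faces of the end posts with equal gaps (rounded down to the nearest mm) at the −x end and between each pair — any rounding remainder accumulates at the +x end.

The bed frame sits inside the house frame, centred.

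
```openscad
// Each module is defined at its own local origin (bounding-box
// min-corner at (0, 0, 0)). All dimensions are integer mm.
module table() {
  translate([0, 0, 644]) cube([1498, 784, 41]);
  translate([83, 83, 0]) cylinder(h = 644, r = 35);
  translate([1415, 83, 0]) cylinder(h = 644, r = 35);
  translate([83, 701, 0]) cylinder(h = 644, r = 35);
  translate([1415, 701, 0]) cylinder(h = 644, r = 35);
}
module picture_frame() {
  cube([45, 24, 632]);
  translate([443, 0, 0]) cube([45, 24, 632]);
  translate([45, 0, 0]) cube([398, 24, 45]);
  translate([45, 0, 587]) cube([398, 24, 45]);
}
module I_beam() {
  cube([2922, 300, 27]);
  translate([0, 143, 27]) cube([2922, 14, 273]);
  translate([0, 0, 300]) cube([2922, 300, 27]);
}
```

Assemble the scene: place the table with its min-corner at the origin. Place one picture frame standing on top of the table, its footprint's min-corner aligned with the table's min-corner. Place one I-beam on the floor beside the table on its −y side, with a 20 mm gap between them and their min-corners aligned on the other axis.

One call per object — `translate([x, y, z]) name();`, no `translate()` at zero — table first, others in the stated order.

table();
translate([0, 0, 685]) picture_frame();
translate([0, -320, 0]) I_beam();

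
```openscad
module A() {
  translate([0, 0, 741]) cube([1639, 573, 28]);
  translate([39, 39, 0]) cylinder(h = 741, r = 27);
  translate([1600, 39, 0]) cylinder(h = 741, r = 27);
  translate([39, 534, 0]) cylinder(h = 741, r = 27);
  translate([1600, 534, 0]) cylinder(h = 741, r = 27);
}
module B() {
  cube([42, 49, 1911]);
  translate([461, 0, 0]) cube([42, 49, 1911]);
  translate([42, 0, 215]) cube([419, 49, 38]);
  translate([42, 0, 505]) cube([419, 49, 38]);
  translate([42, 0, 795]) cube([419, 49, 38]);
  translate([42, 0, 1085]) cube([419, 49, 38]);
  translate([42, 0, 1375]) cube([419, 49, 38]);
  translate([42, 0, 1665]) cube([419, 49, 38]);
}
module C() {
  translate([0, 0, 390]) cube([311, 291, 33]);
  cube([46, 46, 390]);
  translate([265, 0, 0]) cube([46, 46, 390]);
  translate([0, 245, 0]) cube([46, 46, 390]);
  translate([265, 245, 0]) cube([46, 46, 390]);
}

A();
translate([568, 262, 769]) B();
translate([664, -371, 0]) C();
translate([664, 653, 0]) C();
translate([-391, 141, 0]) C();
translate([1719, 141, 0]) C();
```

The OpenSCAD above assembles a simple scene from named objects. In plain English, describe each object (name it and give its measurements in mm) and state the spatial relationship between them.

A is a rectangular dining table. The top is 1639×573×28 mm with its upper surface at z = 769 mm. It stands on four round legs of 54 mm diameter, each leg's bounding box inset 12 mm from the nearest pair of top edges, running from the floor to the underside of the top.

B is a wooden ladder with two side rails of 42×49 mm section and 1911 mm height, set 503 mm apart overall. Between them run 6 rectangular rungs (49 mm deep, 38 mm thick), front faces flush with the rails' −y face. The bottom of the first rung is 215 mm above the floor and each subsequent rung is 290 mm higher than the one below.

C is a four-legged stool. The seat is a 311×291×33 mm slab whose top surface is at z = 423 mm; four square legs, each 46×46 mm in cross-section, run from the floor (z = 0) to the underside of the seat, each flush with a corner of the seat.

The ladder is on top of the table, centred. Four stools sit around the table at the −y, +y, −x, +x sides.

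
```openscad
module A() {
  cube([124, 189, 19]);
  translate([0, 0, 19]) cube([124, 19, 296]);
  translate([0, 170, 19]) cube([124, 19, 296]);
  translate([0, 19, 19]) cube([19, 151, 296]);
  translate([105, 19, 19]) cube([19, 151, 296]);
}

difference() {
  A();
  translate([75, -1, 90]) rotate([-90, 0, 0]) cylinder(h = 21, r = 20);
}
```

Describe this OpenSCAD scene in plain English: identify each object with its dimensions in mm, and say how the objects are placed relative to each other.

A is an open storage box with external size 124×189×315 mm and wall thickness 19 mm (the base is also 19 mm thick). The base covers the whole footprint; the four walls stand on the base, with the y-facing walls full-width and the x-facing walls fitting between their inner faces.

The open box has a circular hole of radius 20 mm through its front wall, centred at (x = 75, z = 90).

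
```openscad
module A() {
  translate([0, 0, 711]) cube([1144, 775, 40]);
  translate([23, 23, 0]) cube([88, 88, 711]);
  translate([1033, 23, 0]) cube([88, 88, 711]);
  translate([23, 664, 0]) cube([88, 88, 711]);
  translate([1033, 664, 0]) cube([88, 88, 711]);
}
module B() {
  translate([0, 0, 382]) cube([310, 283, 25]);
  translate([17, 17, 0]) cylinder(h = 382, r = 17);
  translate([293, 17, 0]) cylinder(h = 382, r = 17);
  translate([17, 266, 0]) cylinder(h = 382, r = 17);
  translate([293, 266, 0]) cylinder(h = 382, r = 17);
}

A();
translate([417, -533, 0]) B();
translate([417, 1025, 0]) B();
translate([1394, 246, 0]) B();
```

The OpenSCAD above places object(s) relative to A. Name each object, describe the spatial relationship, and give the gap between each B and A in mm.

A is a table. B is a stool. Three stools sit around the table at the −y, +y, +x sides. The gap between each stool and the table is 250 mm.

Each stool's nearest face is 250 mm from the table's bounding box.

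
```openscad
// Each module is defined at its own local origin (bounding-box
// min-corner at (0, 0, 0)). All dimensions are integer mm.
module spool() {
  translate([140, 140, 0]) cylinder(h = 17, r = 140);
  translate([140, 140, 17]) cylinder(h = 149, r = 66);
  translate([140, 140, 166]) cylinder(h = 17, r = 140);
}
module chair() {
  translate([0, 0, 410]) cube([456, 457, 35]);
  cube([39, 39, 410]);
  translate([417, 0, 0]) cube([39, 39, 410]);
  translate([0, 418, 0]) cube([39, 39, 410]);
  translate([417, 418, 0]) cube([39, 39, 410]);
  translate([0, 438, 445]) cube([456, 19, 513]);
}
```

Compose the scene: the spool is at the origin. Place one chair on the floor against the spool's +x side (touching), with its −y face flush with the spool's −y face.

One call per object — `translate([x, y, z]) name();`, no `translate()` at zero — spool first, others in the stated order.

spool();
translate([280, 0, 0]) chair();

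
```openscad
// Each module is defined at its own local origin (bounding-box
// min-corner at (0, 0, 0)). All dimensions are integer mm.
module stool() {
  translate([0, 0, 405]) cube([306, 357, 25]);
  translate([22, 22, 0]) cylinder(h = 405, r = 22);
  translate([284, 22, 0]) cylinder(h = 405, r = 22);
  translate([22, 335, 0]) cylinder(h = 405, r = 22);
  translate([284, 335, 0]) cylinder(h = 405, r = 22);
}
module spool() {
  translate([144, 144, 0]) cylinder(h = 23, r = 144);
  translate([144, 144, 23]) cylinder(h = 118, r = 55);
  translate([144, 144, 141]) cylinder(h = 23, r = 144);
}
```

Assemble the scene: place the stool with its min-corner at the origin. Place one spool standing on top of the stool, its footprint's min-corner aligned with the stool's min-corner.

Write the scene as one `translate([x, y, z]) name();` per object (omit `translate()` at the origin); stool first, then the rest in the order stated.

stool();
translate([0, 0, 430]) spool();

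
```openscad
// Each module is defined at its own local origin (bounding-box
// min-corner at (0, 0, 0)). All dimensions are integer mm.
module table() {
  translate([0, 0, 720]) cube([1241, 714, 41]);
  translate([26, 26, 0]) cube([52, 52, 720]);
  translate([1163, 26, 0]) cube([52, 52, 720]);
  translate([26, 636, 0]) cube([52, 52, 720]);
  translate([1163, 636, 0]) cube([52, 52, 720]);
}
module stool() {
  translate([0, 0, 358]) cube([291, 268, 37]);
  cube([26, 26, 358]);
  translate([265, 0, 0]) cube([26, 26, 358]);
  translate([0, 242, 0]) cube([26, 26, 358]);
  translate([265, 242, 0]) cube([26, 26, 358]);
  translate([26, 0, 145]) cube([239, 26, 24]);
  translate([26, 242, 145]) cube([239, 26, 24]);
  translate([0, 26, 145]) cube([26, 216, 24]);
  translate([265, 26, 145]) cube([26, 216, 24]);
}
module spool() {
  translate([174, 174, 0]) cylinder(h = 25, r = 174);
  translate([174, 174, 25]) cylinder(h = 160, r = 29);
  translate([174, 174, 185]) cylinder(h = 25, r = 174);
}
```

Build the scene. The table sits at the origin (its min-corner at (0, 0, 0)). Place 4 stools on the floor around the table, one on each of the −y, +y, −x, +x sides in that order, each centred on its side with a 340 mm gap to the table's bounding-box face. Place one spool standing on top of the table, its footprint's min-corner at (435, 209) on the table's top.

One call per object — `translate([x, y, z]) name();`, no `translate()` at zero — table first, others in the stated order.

table();
translate([475, -608, 0]) stool();
translate([475, 1054, 0]) stool();
translate([-631, 223, 0]) stool();
translate([1581, 223, 0]) stool();
translate([435, 209, 761]) spool();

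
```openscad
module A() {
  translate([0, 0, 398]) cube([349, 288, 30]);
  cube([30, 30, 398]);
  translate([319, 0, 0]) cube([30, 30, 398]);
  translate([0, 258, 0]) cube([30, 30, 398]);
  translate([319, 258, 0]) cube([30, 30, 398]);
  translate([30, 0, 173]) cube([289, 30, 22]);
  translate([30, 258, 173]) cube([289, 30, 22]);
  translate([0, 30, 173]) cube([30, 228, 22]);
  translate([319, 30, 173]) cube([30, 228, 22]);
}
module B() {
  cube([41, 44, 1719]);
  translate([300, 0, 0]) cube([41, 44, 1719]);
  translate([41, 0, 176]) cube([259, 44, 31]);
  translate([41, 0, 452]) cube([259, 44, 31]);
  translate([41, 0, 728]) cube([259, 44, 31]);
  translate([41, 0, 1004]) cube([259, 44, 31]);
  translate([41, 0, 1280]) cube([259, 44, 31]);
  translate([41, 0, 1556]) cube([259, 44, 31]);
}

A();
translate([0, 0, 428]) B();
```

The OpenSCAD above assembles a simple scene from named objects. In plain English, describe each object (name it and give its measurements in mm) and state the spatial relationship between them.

A is a simple wooden stool: a rectangular seat 349 mm (x) by 288 mm (y), 30 mm thick, top face at z = 428 mm, on four square legs, each 30×30 mm in cross-section. The legs rest on z = 0, each flush with a corner of the seat. Four stretchers, 30 mm wide and 22 mm tall, connect adjacent legs with their undersides at z = 173 mm, each running between the inner faces of the legs it joins and aligned with the legs' outer faces on the other axis.

B is a wooden ladder with two side rails of 41×44 mm section and 1719 mm height, set 341 mm apart overall. Between them run 6 rectangular rungs (44 mm deep, 31 mm thick), front faces flush with the rails' −y face. The bottom of the first rung is 176 mm above the floor and each subsequent rung is 276 mm higher than the one below.

The ladder is on top of the stool.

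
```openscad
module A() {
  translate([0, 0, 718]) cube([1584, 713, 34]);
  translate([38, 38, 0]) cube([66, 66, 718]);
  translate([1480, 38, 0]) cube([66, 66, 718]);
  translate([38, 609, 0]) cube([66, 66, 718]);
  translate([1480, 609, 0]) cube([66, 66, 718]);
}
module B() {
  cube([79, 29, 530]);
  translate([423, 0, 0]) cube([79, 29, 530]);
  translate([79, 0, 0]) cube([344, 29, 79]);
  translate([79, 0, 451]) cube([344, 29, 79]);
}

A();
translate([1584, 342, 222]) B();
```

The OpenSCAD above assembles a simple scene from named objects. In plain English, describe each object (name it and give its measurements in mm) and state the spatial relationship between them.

A is a rectangular dining table. The top is 1584×713×34 mm with its upper surface at z = 752 mm. It stands on four 66×66 mm square legs, each inset 38 mm from the nearest pair of top edges, running from the floor to the underside of the top.

B is a picture frame with a 344×372 mm rectangular opening (x by z) and a uniform 79 mm border on every side. Frame depth is 29 mm along y. It is built from two vertical stiles running the full outside height and two horizontal rails spanning the gap between the stiles.

The picture frame is beside the table with their tops flush at z = 752.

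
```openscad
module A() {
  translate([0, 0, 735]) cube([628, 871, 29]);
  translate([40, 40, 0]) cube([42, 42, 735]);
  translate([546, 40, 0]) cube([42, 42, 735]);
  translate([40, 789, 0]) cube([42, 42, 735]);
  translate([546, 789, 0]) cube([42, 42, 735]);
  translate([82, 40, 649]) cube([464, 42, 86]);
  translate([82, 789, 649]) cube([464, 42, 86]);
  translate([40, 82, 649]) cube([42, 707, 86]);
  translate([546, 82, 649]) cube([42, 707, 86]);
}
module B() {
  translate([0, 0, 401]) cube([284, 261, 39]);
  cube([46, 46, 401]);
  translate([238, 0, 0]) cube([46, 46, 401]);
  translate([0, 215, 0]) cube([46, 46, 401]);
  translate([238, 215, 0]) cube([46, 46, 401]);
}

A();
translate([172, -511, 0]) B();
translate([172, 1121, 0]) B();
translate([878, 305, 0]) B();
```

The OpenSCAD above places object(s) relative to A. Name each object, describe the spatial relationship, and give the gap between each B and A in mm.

Each stool's nearest face is 250 mm from the table's bounding box.

A is a table. B is a stool. Three stools sit around the table at the −y, +y, +x sides. The gap between each stool and the table is 250 mm.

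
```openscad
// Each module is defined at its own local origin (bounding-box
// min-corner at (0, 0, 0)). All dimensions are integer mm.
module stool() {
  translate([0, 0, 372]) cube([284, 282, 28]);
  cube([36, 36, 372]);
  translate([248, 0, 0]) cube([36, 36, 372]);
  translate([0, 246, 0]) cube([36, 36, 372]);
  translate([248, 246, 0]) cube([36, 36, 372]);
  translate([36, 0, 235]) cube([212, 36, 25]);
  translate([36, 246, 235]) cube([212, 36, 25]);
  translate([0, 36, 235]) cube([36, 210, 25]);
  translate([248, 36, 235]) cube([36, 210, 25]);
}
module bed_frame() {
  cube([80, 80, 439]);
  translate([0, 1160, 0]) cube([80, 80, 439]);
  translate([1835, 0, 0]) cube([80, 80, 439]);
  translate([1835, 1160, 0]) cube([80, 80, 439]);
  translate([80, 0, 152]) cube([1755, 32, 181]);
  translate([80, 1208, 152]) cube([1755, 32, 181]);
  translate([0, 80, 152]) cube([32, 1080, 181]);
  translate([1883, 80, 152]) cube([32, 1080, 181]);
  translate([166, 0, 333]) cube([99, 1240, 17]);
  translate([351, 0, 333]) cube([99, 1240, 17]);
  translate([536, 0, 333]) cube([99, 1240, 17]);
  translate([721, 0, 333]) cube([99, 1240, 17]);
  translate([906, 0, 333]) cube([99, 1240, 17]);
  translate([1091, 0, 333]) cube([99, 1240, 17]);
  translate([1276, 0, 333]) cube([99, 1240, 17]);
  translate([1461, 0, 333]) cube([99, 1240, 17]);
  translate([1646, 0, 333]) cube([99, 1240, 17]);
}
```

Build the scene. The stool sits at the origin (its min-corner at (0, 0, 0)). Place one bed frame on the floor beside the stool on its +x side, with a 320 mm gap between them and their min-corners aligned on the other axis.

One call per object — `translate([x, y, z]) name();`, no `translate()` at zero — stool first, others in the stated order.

stool();
translate([604, 0, 0]) bed_frame();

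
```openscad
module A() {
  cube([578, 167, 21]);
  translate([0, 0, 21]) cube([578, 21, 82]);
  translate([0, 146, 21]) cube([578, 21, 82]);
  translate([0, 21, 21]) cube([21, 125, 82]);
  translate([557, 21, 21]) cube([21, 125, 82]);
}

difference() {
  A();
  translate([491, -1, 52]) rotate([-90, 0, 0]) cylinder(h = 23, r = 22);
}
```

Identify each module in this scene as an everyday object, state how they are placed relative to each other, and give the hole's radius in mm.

The subtracted cylinder has r = 22 mm.

A is an open box. The open box has a circular hole through its front wall. The hole's radius is 22 mm.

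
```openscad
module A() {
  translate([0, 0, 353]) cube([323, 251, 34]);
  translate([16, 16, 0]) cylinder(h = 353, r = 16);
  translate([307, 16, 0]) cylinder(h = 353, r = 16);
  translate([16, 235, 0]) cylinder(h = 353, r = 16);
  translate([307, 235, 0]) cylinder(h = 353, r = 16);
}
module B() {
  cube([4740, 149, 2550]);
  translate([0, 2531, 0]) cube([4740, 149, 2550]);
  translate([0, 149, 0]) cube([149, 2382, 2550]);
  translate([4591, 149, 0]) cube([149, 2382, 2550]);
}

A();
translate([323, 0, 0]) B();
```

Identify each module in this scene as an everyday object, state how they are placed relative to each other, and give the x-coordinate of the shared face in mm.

A is a stool. B is a house frame. The house frame is against the stool's +x side, with their −y faces flush. The x-coordinate of the shared face is 323 mm.

The stool's +x face and the house frame's −x face are both at x = 323 mm.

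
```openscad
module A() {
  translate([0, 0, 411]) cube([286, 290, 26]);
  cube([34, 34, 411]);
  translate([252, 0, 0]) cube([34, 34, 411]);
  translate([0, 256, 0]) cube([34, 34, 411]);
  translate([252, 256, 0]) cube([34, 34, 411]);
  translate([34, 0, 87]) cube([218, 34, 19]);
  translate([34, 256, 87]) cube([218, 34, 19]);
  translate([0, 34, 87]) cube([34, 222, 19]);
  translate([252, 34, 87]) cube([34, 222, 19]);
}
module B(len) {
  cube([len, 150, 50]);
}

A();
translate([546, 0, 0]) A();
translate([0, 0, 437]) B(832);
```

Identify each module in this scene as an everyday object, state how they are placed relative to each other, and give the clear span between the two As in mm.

Second stool starts at x = 546; first ends at x = 286; clear span = 546 − 286 = 260 mm.

A is a stool. B is a beam. A beam spans the tops of two stools. The clear span between the two stools is 260 mm.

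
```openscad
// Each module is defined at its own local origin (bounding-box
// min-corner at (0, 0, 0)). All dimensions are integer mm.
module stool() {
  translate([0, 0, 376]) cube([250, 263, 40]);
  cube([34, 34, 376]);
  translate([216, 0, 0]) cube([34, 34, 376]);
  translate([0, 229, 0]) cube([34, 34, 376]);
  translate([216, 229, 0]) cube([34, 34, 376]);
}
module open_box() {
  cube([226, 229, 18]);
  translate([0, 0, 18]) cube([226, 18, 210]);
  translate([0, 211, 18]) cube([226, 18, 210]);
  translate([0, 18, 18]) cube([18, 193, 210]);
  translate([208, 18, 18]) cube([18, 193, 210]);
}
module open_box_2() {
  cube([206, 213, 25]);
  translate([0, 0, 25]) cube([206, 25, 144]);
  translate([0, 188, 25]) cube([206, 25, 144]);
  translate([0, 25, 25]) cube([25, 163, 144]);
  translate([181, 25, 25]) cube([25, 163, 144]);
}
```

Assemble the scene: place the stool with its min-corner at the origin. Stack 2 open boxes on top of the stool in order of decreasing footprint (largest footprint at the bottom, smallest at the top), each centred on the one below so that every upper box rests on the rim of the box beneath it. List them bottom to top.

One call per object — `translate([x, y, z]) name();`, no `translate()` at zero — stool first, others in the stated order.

stool();
translate([12, 17, 416]) open_box();
translate([22, 25, 644]) open_box_2();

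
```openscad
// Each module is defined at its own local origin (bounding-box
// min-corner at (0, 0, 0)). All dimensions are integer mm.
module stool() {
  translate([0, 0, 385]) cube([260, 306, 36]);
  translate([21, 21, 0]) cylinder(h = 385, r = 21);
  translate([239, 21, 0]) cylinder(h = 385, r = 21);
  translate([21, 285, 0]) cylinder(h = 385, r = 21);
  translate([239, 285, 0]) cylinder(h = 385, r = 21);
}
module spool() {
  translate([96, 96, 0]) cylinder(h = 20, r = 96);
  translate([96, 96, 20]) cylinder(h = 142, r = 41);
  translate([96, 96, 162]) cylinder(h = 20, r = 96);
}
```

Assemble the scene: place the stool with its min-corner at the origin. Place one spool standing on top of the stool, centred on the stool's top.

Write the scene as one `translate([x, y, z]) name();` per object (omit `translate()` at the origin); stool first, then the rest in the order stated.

stool();
translate([34, 57, 421]) spool();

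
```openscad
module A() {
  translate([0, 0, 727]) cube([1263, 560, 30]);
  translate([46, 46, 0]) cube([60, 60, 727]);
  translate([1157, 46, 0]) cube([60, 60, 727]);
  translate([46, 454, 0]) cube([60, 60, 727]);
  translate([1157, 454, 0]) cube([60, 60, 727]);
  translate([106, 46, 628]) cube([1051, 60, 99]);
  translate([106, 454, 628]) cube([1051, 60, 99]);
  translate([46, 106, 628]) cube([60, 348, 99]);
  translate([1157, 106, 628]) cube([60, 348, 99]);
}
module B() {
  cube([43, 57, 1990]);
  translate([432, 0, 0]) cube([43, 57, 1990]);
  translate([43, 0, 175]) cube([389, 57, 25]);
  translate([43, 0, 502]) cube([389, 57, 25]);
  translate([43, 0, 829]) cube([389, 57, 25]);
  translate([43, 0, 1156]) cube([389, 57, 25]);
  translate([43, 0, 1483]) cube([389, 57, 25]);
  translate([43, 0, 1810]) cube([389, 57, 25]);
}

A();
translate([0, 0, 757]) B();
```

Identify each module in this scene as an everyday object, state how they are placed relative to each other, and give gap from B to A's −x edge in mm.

A is a table. B is a ladder. The ladder is on top of the table. The gap from the ladder to the table's −x edge is 0 mm.

The ladder's min-x is at 0; the table's min-x is 0; gap = 0 mm.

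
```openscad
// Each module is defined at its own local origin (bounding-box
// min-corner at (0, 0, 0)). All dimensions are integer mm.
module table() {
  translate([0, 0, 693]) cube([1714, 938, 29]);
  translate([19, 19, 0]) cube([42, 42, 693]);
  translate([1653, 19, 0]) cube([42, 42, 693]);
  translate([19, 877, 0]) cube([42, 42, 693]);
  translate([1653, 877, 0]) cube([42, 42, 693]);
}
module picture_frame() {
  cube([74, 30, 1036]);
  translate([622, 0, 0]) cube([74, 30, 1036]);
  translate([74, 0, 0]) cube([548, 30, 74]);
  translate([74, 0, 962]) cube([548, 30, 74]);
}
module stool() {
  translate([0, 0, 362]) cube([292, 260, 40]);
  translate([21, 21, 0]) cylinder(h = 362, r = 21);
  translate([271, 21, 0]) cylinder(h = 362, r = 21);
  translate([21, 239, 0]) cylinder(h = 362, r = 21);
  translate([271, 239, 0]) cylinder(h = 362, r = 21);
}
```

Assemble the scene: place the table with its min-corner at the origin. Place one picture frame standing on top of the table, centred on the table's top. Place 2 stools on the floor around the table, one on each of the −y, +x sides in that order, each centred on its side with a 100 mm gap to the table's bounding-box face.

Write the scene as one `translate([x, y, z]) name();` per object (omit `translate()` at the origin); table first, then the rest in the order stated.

table();
translate([509, 454, 722]) picture_frame();
translate([711, -360, 0]) stool();
translate([1814, 339, 0]) stool();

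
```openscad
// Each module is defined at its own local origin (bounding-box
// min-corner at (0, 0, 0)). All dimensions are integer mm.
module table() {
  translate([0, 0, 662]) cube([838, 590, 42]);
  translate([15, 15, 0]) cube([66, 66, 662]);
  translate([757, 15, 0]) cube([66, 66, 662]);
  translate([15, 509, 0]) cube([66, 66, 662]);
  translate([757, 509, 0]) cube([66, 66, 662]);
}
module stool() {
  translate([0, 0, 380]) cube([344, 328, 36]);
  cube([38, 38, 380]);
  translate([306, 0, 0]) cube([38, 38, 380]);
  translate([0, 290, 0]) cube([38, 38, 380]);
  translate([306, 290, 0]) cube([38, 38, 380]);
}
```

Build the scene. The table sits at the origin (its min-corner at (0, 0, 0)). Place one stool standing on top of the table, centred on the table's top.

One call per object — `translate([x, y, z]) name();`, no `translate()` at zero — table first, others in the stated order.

table();
translate([247, 131, 704]) stool();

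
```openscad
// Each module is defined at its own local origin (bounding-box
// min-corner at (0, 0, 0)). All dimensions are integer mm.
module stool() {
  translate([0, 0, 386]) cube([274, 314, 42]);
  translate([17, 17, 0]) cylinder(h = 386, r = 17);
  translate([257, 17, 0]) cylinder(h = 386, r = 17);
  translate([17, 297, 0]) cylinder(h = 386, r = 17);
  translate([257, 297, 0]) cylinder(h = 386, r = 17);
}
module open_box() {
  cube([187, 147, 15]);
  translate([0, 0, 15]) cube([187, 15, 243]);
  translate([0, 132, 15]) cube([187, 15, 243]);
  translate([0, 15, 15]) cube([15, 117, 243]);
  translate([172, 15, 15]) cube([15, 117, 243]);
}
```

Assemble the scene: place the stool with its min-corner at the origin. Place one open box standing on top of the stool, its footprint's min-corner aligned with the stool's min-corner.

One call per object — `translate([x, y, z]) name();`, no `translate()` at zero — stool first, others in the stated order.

stool();
translate([0, 0, 428]) open_box();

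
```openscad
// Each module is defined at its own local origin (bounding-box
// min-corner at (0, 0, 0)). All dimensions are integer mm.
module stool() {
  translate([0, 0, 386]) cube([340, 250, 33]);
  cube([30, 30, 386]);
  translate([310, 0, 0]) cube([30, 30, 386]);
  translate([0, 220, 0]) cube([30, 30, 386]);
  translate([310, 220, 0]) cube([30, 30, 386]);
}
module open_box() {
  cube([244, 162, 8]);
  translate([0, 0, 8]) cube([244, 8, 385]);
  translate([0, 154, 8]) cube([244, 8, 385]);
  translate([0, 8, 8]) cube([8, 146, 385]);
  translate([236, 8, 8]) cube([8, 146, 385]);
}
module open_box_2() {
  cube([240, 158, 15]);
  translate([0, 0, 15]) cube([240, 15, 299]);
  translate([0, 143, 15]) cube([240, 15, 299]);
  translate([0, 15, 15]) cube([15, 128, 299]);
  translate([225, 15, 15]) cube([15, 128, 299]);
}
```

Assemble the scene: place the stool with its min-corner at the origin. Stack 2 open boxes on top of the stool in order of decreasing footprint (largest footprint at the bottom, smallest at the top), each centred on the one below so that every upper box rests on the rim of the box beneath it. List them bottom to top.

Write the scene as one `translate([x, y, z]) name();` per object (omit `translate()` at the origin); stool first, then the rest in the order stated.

stool();
translate([48, 44, 419]) open_box();
translate([50, 46, 812]) open_box_2();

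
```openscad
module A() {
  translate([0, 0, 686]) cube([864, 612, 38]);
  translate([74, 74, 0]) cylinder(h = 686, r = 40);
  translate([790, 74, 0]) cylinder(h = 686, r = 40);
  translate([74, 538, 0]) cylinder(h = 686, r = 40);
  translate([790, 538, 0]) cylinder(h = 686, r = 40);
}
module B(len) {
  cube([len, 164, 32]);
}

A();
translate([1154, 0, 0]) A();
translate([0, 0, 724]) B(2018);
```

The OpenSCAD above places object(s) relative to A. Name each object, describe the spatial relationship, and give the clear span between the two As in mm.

A is a table. B is a beam. A beam spans the tops of two tables. The clear span between the two tables is 290 mm.

Second table starts at x = 1154; first ends at x = 864; clear span = 1154 − 864 = 290 mm.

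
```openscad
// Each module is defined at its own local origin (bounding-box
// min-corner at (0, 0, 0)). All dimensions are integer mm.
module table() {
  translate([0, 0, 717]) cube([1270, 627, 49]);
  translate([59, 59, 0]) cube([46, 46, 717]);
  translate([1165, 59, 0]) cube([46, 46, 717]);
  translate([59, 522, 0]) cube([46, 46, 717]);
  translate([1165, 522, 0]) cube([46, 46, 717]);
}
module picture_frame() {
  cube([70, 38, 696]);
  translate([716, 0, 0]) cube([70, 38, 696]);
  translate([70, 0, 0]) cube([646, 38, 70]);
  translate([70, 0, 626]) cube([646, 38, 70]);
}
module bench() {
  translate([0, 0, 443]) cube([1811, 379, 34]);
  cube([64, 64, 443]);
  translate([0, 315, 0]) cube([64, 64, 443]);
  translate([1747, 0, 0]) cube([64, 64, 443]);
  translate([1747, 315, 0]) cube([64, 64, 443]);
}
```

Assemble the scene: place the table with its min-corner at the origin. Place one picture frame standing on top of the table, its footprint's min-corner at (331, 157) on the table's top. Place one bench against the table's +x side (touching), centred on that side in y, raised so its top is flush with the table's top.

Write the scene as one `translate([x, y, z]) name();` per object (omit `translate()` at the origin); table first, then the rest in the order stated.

table();
translate([331, 157, 766]) picture_frame();
translate([1270, 124, 289]) bench();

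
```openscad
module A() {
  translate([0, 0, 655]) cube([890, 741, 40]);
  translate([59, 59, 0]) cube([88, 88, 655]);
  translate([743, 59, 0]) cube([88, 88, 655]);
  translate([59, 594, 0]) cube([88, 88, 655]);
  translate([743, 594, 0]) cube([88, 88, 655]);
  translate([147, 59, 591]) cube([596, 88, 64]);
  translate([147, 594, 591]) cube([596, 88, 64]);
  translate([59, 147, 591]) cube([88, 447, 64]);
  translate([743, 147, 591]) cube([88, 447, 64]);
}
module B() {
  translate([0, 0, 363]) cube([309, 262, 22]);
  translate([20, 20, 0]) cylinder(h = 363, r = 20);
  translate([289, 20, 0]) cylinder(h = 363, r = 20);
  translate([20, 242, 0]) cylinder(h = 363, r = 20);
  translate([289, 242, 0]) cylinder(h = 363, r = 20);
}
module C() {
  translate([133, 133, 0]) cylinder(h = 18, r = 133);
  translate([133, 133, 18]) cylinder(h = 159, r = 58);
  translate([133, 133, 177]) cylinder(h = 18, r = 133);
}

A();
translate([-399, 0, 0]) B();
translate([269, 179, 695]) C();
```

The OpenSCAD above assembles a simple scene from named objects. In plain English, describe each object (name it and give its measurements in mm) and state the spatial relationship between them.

A is a table: top 890 mm (x) × 741 mm (y), 40 mm thick, upper face at z = 695 mm, on four 88×88 mm square legs, each inset 59 mm from the nearest pair of top edges, running from z = 0 to the bottom of the top. Four apron rails, 88 mm thick and 64 mm tall, run between adjacent legs with their top edges flush with the underside of the top and their outer faces flush with the legs' outer faces.

B is a simple wooden stool: a rectangular seat 309 mm (x) by 262 mm (y), 22 mm thick, top face at z = 385 mm, on four round legs, each 40 mm in diameter. The legs rest on z = 0, each leg's axis is inset half a diameter from the nearest pair of seat edges (so the leg's bounding box is flush with the corner).

C is a spool: two coaxial disc flanges of radius 133 mm and thickness 18 mm, joined by a core cylinder of radius 58 mm and height 159 mm. The lower flange rests on z = 0 and the three cylinders share a vertical axis.

The stool is on the floor beside the table on its −x side. The spool is on top of the table.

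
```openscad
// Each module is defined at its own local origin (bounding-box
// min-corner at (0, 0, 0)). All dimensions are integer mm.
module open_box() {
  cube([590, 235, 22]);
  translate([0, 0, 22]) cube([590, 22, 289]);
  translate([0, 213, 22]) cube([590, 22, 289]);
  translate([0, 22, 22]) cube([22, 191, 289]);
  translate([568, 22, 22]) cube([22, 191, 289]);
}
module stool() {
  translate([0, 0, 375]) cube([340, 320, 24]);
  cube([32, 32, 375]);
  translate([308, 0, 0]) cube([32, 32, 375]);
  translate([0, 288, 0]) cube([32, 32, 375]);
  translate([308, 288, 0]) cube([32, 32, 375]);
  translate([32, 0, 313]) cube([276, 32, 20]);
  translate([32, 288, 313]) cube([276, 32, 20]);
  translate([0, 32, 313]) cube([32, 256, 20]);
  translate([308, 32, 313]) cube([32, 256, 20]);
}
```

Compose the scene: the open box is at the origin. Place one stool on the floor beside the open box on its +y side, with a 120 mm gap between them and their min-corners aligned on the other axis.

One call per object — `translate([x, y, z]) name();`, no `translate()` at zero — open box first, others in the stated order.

open_box();
translate([0, 355, 0]) stool();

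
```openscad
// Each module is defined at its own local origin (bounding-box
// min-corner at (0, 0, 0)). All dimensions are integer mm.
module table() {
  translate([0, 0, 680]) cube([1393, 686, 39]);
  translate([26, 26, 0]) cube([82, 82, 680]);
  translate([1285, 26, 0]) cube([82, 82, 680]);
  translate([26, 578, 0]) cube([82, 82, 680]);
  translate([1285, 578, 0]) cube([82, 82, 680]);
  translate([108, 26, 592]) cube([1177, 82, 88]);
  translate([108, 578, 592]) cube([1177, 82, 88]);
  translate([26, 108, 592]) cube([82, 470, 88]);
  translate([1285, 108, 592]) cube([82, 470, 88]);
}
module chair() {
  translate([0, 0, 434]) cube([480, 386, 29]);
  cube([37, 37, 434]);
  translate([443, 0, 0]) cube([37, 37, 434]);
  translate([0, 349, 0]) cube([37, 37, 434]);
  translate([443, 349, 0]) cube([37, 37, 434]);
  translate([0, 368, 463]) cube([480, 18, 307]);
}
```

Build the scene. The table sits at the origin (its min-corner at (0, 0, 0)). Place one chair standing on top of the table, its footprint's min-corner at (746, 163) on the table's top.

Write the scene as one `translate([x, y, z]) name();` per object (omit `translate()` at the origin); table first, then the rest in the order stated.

table();
translate([746, 163, 719]) chair();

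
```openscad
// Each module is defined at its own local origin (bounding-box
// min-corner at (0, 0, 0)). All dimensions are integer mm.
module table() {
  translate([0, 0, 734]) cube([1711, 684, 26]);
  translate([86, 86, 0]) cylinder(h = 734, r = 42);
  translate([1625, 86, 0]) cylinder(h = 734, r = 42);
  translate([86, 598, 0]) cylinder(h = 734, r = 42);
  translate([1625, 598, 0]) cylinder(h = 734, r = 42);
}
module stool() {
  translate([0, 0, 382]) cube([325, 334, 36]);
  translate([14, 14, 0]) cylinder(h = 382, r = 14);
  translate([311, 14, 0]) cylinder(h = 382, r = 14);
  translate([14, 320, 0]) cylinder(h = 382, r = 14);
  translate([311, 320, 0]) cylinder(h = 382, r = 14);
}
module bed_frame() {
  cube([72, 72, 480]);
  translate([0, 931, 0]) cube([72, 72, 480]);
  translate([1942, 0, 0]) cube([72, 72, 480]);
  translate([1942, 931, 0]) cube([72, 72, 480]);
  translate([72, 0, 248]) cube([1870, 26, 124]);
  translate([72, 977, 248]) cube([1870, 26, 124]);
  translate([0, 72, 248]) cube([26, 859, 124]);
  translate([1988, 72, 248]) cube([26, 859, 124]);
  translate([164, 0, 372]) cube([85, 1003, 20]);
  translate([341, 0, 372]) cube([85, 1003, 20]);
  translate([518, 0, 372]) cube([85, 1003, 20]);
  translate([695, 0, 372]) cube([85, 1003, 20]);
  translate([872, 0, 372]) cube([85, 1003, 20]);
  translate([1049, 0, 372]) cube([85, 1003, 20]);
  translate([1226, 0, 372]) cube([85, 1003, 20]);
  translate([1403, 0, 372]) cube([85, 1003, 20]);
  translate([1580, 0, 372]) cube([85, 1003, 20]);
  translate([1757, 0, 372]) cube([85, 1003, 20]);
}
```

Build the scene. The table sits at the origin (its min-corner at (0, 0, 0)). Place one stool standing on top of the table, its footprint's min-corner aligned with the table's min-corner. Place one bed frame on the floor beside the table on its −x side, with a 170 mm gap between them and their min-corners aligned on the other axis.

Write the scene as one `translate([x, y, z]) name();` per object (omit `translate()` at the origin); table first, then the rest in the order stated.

table();
translate([0, 0, 760]) stool();
translate([-2184, 0, 0]) bed_frame();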